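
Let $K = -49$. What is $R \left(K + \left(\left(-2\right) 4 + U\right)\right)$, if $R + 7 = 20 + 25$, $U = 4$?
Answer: $-2014$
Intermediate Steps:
$R = 38$ ($R = -7 + \left(20 + 25\right) = -7 + 45 = 38$)
$R \left(K + \left(\left(-2\right) 4 + U\right)\right) = 38 \left(-49 + \left(\left(-2\right) 4 + 4\right)\right) = 38 \left(-49 + \left(-8 + 4\right)\right) = 38 \left(-49 - 4\right) = 38 \left(-53\right) = -2014$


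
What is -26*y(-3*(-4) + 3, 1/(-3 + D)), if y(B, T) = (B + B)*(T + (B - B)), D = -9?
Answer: 65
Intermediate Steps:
y(B, T) = 2*B*T (y(B, T) = (2*B)*(T + 0) = (2*B)*T = 2*B*T)
-26*y(-3*(-4) + 3, 1/(-3 + D)) = -52*(-3*(-4) + 3)/(-3 - 9) = -52*(12 + 3)/(-12) = -52*15*(-1)/12 = -26*(-5/2) = 65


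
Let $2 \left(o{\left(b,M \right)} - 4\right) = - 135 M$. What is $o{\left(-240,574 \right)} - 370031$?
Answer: $-408772$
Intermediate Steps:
$o{\left(b,M \right)} = 4 - \frac{135 M}{2}$ ($o{\left(b,M \right)} = 4 + \frac{\left(-135\right) M}{2} = 4 - \frac{135 M}{2}$)
$o{\left(-240,574 \right)} - 370031 = \left(4 - 38745\right) - 370031 = -38741 - 370031 = -408772$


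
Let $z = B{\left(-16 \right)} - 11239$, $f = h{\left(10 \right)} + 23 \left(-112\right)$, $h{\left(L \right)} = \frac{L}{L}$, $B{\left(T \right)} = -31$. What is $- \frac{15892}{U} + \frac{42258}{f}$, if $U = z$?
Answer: $- \frac{43532576}{2902025} \approx -15.001$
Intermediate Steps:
$h{\left(L \right)} = 1$
$f = -2575$ ($f = 1 + 23 \left(-112\right) = 1 - 2576 = -2575$)
$z = -11270$ ($z = -31 - 11239 = -11270$)
$U = -11270$
$- \frac{15892}{U} + \frac{42258}{f} = - \frac{15892}{-11270} + \frac{42258}{-2575} = \left(-15892\right) \left(- \frac{1}{11270}\right) + 42258 \left(- \frac{1}{2575}\right) = \frac{7946}{5635} - \frac{42258}{2575} = - \frac{43532576}{2902025}$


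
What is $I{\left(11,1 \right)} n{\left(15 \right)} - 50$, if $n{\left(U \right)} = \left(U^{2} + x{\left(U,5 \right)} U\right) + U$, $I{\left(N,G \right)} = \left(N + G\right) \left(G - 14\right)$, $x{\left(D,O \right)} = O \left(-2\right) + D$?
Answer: $-49190$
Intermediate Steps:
$x{\left(D,O \right)} = D - 2 O$ ($x{\left(D,O \right)} = - 2 O + D = D - 2 O$)
$I{\left(N,G \right)} = \left(-14 + G\right) \left(G + N\right)$ ($I{\left(N,G \right)} = \left(G + N\right) \left(-14 + G\right) = \left(-14 + G\right) \left(G + N\right)$)
$n{\left(U \right)} = U + U^{2} + U \left(-10 + U\right)$ ($n{\left(U \right)} = \left(U^{2} + \left(U - 10\right) U\right) + U = \left(U^{2} + \left(-10 + U\right) U\right) + U = \left(U^{2} + U \left(-10 + U\right)\right) + U = U + U^{2} + U \left(-10 + U\right)$)
$I{\left(11,1 \right)} n{\left(15 \right)} - 50 = \left(1^{2} - 14 - 154 + 1 \cdot 11\right) 15 \left(-9 + 2 \cdot 15\right) - 50 = \left(1 - 14 - 154 + 11\right) 15 \left(-9 + 30\right) - 50 = - 156 \cdot 15 \cdot 21 - 50 = \left(-156\right) 315 - 50 = -49140 - 50 = -49190$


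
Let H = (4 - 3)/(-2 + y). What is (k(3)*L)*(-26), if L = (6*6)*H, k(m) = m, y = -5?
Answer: 2808/7 ≈ 401.14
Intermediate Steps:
H = -1/7 (H = (4 - 3)/(-2 - 5) = 1/(-7) = 1*(-1/7) = -1/7 ≈ -0.14286)
L = -36/7 (L = (6*6)*(-1/7) = 36*(-1/7) = -36/7 ≈ -5.1429)
(k(3)*L)*(-26) = (3*(-36/7))*(-26) = -108/7*(-26) = 2808/7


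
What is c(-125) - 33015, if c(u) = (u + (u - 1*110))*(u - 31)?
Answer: 23145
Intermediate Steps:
c(u) = (-110 + 2*u)*(-31 + u) (c(u) = (u + (u - 110))*(-31 + u) = (u + (-110 + u))*(-31 + u) = (-110 + 2*u)*(-31 + u))
c(-125) - 33015 = (3410 - 172*(-125) + 2*(-125)²) - 33015 = (3410 + 21500 + 2*15625) - 33015 = (3410 + 21500 + 31250) - 33015 = 56160 - 33015 = 23145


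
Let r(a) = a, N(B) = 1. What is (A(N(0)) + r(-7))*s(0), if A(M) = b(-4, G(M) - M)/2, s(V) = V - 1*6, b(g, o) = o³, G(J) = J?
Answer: 42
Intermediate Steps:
s(V) = -6 + V (s(V) = V - 6 = -6 + V)
A(M) = 0 (A(M) = (M - M)³/2 = 0³*(½) = 0*(½) = 0)
(A(N(0)) + r(-7))*s(0) = (0 - 7)*(-6 + 0) = -7*(-6) = 42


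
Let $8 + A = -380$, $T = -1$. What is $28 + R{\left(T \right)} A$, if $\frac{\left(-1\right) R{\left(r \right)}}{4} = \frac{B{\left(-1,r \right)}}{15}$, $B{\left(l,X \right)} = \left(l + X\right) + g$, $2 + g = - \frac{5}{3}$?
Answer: $- \frac{25124}{45} \approx -558.31$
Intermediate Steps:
$g = - \frac{11}{3}$ ($g = -2 - \frac{5}{3} = - \frac{11}{3} \approx -3.6667$)
$A = -388$ ($A = -8 - 380 = -388$)
$B{\left(l,X \right)} = - \frac{11}{3} + X + l$ ($B{\left(l,X \right)} = \left(l + X\right) - \frac{11}{3} = \left(X + l\right) - \frac{11}{3} = - \frac{11}{3} + X + l$)
$R{\left(r \right)} = \frac{56}{45} - \frac{4 r}{15}$ ($R{\left(r \right)} = - 4 \frac{- \frac{11}{3} + r - 1}{15} = - 4 \left(- \frac{14}{3} + r\right) \frac{1}{15} = - 4 \left(- \frac{14}{45} + \frac{r}{15}\right) = \frac{56}{45} - \frac{4 r}{15}$)
$28 + R{\left(T \right)} A = 28 + \left(\frac{56}{45} - - \frac{4}{15}\right) \left(-388\right) = 28 + \left(\frac{56}{45} + \frac{4}{15}\right) \left(-388\right) = 28 + \frac{68}{45} \left(-388\right) = 28 - \frac{26384}{45} = - \frac{25124}{45}$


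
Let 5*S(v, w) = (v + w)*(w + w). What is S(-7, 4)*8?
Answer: -192/5 ≈ -38.400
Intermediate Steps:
S(v, w) = 2*w*(v + w)/5 (S(v, w) = ((v + w)*(w + w))/5 = ((v + w)*(2*w))/5 = (2*w*(v + w))/5 = 2*w*(v + w)/5)
S(-7, 4)*8 = ((2/5)*4*(-7 + 4))*8 = ((2/5)*4*(-3))*8 = -24/5*8 = -192/5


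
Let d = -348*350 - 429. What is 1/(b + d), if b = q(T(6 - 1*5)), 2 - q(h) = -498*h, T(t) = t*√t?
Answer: -1/121729 ≈ -8.2150e-6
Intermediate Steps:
T(t) = t^(3/2)
d = -122229 (d = -121800 - 429 = -122229)
q(h) = 2 + 498*h (q(h) = 2 - (-498)*h = 2 + 498*h)
b = 500 (b = 2 + 498*(6 - 1*5)^(3/2) = 2 + 498*(6 - 5)^(3/2) = 2 + 498*1^(3/2) = 2 + 498*1 = 2 + 498 = 500)
1/(b + d) = 1/(500 - 122229) = 1/(-121729) = -1/121729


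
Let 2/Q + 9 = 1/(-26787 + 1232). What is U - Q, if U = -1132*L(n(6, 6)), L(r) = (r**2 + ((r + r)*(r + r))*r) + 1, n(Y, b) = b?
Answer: -117290114581/114998 ≈ -1.0199e+6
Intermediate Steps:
L(r) = 1 + r**2 + 4*r**3 (L(r) = (r**2 + ((2*r)*(2*r))*r) + 1 = (r**2 + (4*r**2)*r) + 1 = (r**2 + 4*r**3) + 1 = 1 + r**2 + 4*r**3)
Q = -25555/114998 (Q = 2/(-9 + 1/(-26787 + 1232)) = 2/(-9 + 1/(-25555)) = 2/(-9 - 1/25555) = 2/(-229996/25555) = 2*(-25555/229996) = -25555/114998 ≈ -0.22222)
U = -1019932 (U = -1132*(1 + 6**2 + 4*6**3) = -1132*(1 + 36 + 4*216) = -1132*(1 + 36 + 864) = -1132*901 = -1019932)
U - Q = -1019932 - 1*(-25555/114998) = -1019932 + 25555/114998 = -117290114581/114998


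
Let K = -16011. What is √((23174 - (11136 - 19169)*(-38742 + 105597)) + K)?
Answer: √537053378 ≈ 23174.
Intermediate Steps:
√((23174 - (11136 - 19169)*(-38742 + 105597)) + K) = √((23174 - (11136 - 19169)*(-38742 + 105597)) - 16011) = √((23174 - (-8033)*66855) - 16011) = √((23174 - 1*(-537046215)) - 16011) = √((23174 + 537046215) - 16011) = √(537069389 - 16011) = √537053378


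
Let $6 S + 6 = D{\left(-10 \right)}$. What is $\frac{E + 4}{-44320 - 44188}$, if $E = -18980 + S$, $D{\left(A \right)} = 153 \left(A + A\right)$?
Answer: $\frac{19487}{88508} \approx 0.22017$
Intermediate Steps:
$D{\left(A \right)} = 306 A$ ($D{\left(A \right)} = 153 \cdot 2 A = 306 A$)
$S = -511$ ($S = -1 + \frac{306 \left(-10\right)}{6} = -1 + \frac{1}{6} \left(-3060\right) = -1 - 510 = -511$)
$E = -19491$ ($E = -18980 - 511 = -19491$)
$\frac{E + 4}{-44320 - 44188} = \frac{-19491 + 4}{-44320 - 44188} = - \frac{19487}{-88508} = \left(-19487\right) \left(- \frac{1}{88508}\right) = \frac{19487}{88508}$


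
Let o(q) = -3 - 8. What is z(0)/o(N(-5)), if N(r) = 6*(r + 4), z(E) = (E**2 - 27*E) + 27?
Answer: -27/11 ≈ -2.4545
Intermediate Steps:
z(E) = 27 + E**2 - 27*E
N(r) = 24 + 6*r (N(r) = 6*(4 + r) = 24 + 6*r)
o(q) = -11
z(0)/o(N(-5)) = (27 + 0**2 - 27*0)/(-11) = (27 + 0 + 0)*(-1/11) = 27*(-1/11) = -27/11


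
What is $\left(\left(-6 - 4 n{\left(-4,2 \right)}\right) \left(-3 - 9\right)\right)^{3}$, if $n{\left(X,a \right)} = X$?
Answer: $-1728000$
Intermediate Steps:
$\left(\left(-6 - 4 n{\left(-4,2 \right)}\right) \left(-3 - 9\right)\right)^{3} = \left(\left(-6 - -16\right) \left(-3 - 9\right)\right)^{3} = \left(\left(-6 + 16\right) \left(-3 - 9\right)\right)^{3} = \left(10 \left(-3 - 9\right)\right)^{3} = \left(10 \left(-12\right)\right)^{3} = \left(-120\right)^{3} = -1728000$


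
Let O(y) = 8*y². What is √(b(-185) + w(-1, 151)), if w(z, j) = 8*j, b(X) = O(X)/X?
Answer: 4*I*√17 ≈ 16.492*I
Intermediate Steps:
b(X) = 8*X (b(X) = (8*X²)/X = 8*X)
√(b(-185) + w(-1, 151)) = √(8*(-185) + 8*151) = √(-1480 + 1208) = √(-272) = 4*I*√17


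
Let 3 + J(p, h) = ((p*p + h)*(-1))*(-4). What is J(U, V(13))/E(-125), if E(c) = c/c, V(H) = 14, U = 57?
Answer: 13049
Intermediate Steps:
J(p, h) = -3 + 4*h + 4*p² (J(p, h) = -3 + ((p*p + h)*(-1))*(-4) = -3 + ((p² + h)*(-1))*(-4) = -3 + ((h + p²)*(-1))*(-4) = -3 + (-h - p²)*(-4) = -3 + (4*h + 4*p²) = -3 + 4*h + 4*p²)
E(c) = 1
J(U, V(13))/E(-125) = (-3 + 4*14 + 4*57²)/1 = (-3 + 56 + 4*3249)*1 = (-3 + 56 + 12996)*1 = 13049*1 = 13049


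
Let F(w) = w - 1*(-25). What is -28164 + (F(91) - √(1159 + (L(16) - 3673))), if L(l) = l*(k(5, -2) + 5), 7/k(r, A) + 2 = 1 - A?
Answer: -28048 - 3*I*√258 ≈ -28048.0 - 48.187*I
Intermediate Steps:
k(r, A) = 7/(-1 - A) (k(r, A) = 7/(-2 + (1 - A)) = 7/(-1 - A))
L(l) = 12*l (L(l) = l*(-7/(1 - 2) + 5) = l*(-7/(-1) + 5) = l*(-7*(-1) + 5) = l*(7 + 5) = l*12 = 12*l)
F(w) = 25 + w (F(w) = w + 25 = 25 + w)
-28164 + (F(91) - √(1159 + (L(16) - 3673))) = -28164 + ((25 + 91) - √(1159 + (12*16 - 3673))) = -28164 + (116 - √(1159 + (192 - 3673))) = -28164 + (116 - √(1159 - 3481)) = -28164 + (116 - √(-2322)) = -28164 + (116 - 3*I*√258) = -28048 - 3*I*√258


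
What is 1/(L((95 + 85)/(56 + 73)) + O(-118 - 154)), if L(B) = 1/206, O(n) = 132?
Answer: 206/27193 ≈ 0.0075755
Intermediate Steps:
L(B) = 1/206
1/(L((95 + 85)/(56 + 73)) + O(-118 - 154)) = 1/(1/206 + 132) = 1/(27193/206) = 206/27193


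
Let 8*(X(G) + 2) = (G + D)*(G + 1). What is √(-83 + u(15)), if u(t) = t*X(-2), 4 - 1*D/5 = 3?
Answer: I*√1898/4 ≈ 10.892*I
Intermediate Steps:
D = 5 (D = 20 - 5*3 = 20 - 15 = 5)
X(G) = -2 + (1 + G)*(5 + G)/8 (X(G) = -2 + ((G + 5)*(G + 1))/8 = -2 + ((5 + G)*(1 + G))/8 = -2 + ((1 + G)*(5 + G))/8 = -2 + (1 + G)*(5 + G)/8)
u(t) = -19*t/8 (u(t) = t*(-11/8 + (⅛)*(-2)² + (¾)*(-2)) = t*(-11/8 + (⅛)*4 - 3/2) = t*(-11/8 + ½ - 3/2) = t*(-19/8) = -19*t/8)
√(-83 + u(15)) = √(-83 - 19/8*15) = √(-83 - 285/8) = √(-949/8) = I*√1898/4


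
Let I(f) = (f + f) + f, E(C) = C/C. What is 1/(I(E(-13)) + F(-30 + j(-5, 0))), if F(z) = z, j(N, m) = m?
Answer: -1/27 ≈ -0.037037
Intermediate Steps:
E(C) = 1
I(f) = 3*f (I(f) = 2*f + f = 3*f)
1/(I(E(-13)) + F(-30 + j(-5, 0))) = 1/(3*1 + (-30 + 0)) = 1/(3 - 30) = 1/(-27) = -1/27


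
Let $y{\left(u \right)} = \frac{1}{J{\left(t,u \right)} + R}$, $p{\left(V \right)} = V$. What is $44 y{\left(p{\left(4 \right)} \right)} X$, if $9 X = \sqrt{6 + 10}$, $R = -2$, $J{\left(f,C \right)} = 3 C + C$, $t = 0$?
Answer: $\frac{88}{63} \approx 1.3968$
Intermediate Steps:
$J{\left(f,C \right)} = 4 C$
$y{\left(u \right)} = \frac{1}{-2 + 4 u}$ ($y{\left(u \right)} = \frac{1}{4 u - 2} = \frac{1}{-2 + 4 u}$)
$X = \frac{4}{9}$ ($X = \frac{\sqrt{6 + 10}}{9} = \frac{\sqrt{16}}{9} = \frac{1}{9} \cdot 4 = \frac{4}{9} \approx 0.44444$)
$44 y{\left(p{\left(4 \right)} \right)} X = 44 \frac{1}{2 \left(-1 + 2 \cdot 4\right)} \frac{4}{9} = 44 \frac{1}{2 \left(-1 + 8\right)} \frac{4}{9} = 44 \frac{1}{2 \cdot 7} \cdot \frac{4}{9} = 44 \cdot \frac{1}{2} \cdot \frac{1}{7} \cdot \frac{4}{9} = 44 \cdot \frac{1}{14} \cdot \frac{4}{9} = \frac{22}{7} \cdot \frac{4}{9} = \frac{88}{63}$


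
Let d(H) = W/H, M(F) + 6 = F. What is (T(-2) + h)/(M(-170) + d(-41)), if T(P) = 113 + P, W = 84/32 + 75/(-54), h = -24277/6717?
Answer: -709769040/1163476199 ≈ -0.61004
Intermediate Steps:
h = -24277/6717 (h = -24277*1/6717 = -24277/6717 ≈ -3.6143)
M(F) = -6 + F
W = 89/72 (W = 84*(1/32) + 75*(-1/54) = 21/8 - 25/18 = 89/72 ≈ 1.2361)
d(H) = 89/(72*H)
(T(-2) + h)/(M(-170) + d(-41)) = ((113 - 2) - 24277/6717)/((-6 - 170) + (89/72)/(-41)) = (111 - 24277/6717)/(-176 + (89/72)*(-1/41)) = 721310/(6717*(-176 - 89/2952)) = 721310/(6717*(-519641/2952)) = (721310/6717)*(-2952/519641) = -709769040/1163476199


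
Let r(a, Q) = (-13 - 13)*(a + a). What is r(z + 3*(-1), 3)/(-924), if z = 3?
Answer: 0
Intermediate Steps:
r(a, Q) = -52*a
r(z + 3*(-1), 3)/(-924) = -52*(3 + 3*(-1))/(-924) = -52*(3 - 3)*(-1/924) = -52*0*(-1/924) = 0*(-1/924) = 0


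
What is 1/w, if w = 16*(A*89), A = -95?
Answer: -1/135280 ≈ -7.3921e-6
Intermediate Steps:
w = -135280 (w = 16*(-95*89) = 16*(-8455) = -135280)
1/w = 1/(-135280) = -1/135280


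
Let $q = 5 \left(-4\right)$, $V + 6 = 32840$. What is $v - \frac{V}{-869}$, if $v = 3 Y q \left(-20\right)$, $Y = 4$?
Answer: $\frac{4204034}{869} \approx 4837.8$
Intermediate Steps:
$V = 32834$ ($V = -6 + 32840 = 32834$)
$q = -20$
$v = 4800$ ($v = 3 \cdot 4 \left(-20\right) \left(-20\right) = 12 \left(-20\right) \left(-20\right) = \left(-240\right) \left(-20\right) = 4800$)
$v - \frac{V}{-869} = 4800 - \frac{32834}{-869} = 4800 - 32834 \left(- \frac{1}{869}\right) = 4800 - - \frac{32834}{869} = 4800 + \frac{32834}{869} = \frac{4204034}{869}$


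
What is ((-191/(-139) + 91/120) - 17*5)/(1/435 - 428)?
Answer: 40084699/207031048 ≈ 0.19362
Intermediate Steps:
((-191/(-139) + 91/120) - 17*5)/(1/435 - 428) = ((-191*(-1/139) + 91*(1/120)) - 85)/(1/435 - 428) = ((191/139 + 91/120) - 85)/(-186179/435) = (35569/16680 - 85)*(-435/186179) = -1382231/16680*(-435/186179) = 40084699/207031048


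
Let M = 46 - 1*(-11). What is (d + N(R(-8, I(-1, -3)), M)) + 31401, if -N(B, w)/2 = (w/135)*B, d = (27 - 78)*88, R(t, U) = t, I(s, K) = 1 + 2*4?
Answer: 1211389/45 ≈ 26920.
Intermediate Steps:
I(s, K) = 9 (I(s, K) = 1 + 8 = 9)
M = 57 (M = 46 + 11 = 57)
d = -4488 (d = -51*88 = -4488)
N(B, w) = -2*B*w/135 (N(B, w) = -2*w/135*B = -2*B*w/135)
(d + N(R(-8, I(-1, -3)), M)) + 31401 = (-4488 - 2/135*(-8)*57) + 31401 = (-4488 + 304/45) + 31401 = -201656/45 + 31401 = 1211389/45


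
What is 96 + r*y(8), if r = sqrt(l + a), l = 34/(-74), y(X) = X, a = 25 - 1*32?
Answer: 96 + 16*I*sqrt(2553)/37 ≈ 96.0 + 21.85*I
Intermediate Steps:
a = -7 (a = 25 - 32 = -7)
l = -17/37 (l = 34*(-1/74) = -17/37 ≈ -0.45946)
r = 2*I*sqrt(2553)/37 (r = sqrt(-17/37 - 7) = sqrt(-276/37) = 2*I*sqrt(2553)/37 ≈ 2.7312*I)
96 + r*y(8) = 96 + (2*I*sqrt(2553)/37)*8 = 96 + 16*I*sqrt(2553)/37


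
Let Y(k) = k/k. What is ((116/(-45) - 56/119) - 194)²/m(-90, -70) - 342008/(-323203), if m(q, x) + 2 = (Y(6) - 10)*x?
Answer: 1867471414126723/29695996680975 ≈ 62.886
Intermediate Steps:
Y(k) = 1
m(q, x) = -2 - 9*x (m(q, x) = -2 + (1 - 10)*x = -2 - 9*x)
((116/(-45) - 56/119) - 194)²/m(-90, -70) - 342008/(-323203) = ((116/(-45) - 56/119) - 194)²/(-2 - 9*(-70)) - 342008/(-323203) = ((116*(-1/45) - 56*1/119) - 194)²/(-2 + 630) - 342008*(-1/323203) = ((-116/45 - 8/17) - 194)²/628 + 342008/323203 = (-2332/765 - 194)²*(1/628) + 342008/323203 = (-150742/765)²*(1/628) + 342008/323203 = (22723150564/585225)*(1/628) + 342008/323203 = 5680787641/91880325 + 342008/323203 = 1867471414126723/29695996680975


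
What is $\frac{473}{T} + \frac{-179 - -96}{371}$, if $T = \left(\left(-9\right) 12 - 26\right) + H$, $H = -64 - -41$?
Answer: $- \frac{188514}{58247} \approx -3.2365$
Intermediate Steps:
$H = -23$ ($H = -64 + 41 = -23$)
$T = -157$ ($T = \left(\left(-9\right) 12 - 26\right) - 23 = \left(-108 - 26\right) - 23 = -134 - 23 = -157$)
$\frac{473}{T} + \frac{-179 - -96}{371} = \frac{473}{-157} + \frac{-179 - -96}{371} = 473 \left(- \frac{1}{157}\right) + \left(-179 + 96\right) \frac{1}{371} = - \frac{473}{157} - \frac{83}{371} = - \frac{188514}{58247}$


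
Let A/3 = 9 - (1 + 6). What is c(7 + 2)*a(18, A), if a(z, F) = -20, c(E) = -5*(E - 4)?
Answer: 500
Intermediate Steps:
c(E) = 20 - 5*E (c(E) = -5*(-4 + E) = 20 - 5*E)
A = 6 (A = 3*(9 - (1 + 6)) = 3*(9 - 1*7) = 3*(9 - 7) = 3*2 = 6)
c(7 + 2)*a(18, A) = (20 - 5*(7 + 2))*(-20) = (20 - 5*9)*(-20) = (20 - 45)*(-20) = -25*(-20) = 500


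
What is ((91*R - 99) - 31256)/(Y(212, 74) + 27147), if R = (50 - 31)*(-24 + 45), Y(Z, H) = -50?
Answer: 4954/27097 ≈ 0.18282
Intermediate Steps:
R = 399 (R = 19*21 = 399)
((91*R - 99) - 31256)/(Y(212, 74) + 27147) = ((91*399 - 99) - 31256)/(-50 + 27147) = ((36309 - 99) - 31256)/27097 = (36210 - 31256)*(1/27097) = 4954*(1/27097) = 4954/27097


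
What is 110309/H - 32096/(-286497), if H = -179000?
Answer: -25858013573/51282963000 ≈ -0.50422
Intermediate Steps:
110309/H - 32096/(-286497) = 110309/(-179000) - 32096/(-286497) = 110309*(-1/179000) - 32096*(-1/286497) = -110309/179000 + 32096/286497 = -25858013573/51282963000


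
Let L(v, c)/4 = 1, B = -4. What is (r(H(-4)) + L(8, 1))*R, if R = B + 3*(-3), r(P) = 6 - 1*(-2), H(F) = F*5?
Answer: -156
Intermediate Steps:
H(F) = 5*F
r(P) = 8 (r(P) = 6 + 2 = 8)
R = -13 (R = -4 + 3*(-3) = -4 - 9 = -13)
L(v, c) = 4 (L(v, c) = 4*1 = 4)
(r(H(-4)) + L(8, 1))*R = (8 + 4)*(-13) = 12*(-13) = -156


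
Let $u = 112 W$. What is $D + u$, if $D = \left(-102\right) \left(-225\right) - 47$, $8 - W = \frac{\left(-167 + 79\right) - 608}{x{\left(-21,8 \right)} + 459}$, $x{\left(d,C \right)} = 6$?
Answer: $\frac{3714829}{155} \approx 23967.0$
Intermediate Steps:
$W = \frac{1472}{155}$ ($W = 8 - \frac{\left(-167 + 79\right) - 608}{6 + 459} = 8 - \frac{-88 - 608}{465} = 8 - \left(-696\right) \frac{1}{465} = 8 - - \frac{232}{155} = 8 + \frac{232}{155} = \frac{1472}{155} \approx 9.4968$)
$u = \frac{164864}{155}$ ($u = 112 \cdot \frac{1472}{155} = \frac{164864}{155} \approx 1063.6$)
$D = 22903$ ($D = 22950 - 47 = 22903$)
$D + u = 22903 + \frac{164864}{155} = \frac{3714829}{155}$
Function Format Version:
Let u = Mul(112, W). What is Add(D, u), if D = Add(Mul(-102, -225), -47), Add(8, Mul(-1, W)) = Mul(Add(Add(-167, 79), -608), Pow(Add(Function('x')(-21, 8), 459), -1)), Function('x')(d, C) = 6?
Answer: Rational(3714829, 155) ≈ 23967.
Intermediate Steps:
W = Rational(1472, 155) (W = Add(8, Mul(-1, Mul(Add(Add(-167, 79), -608), Pow(Add(6, 459), -1)))) = Add(8, Mul(-1, Mul(Add(-88, -608), Pow(465, -1)))) = Add(8, Mul(-1, Mul(-696, Rational(1, 465)))) = Add(8, Mul(-1, Rational(-232, 155))) = Add(8, Rational(232, 155)) = Rational(1472, 155) ≈ 9.4968)
u = Rational(164864, 155) (u = Mul(112, Rational(1472, 155)) = Rational(164864, 155) ≈ 1063.6)
D = 22903 (D = Add(22950, -47) = 22903)
Add(D, u) = Add(22903, Rational(164864, 155)) = Rational(3714829, 155)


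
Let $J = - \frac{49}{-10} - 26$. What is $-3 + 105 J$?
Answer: $- \frac{4437}{2} \approx -2218.5$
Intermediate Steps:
$J = - \frac{211}{10}$ ($J = \left(-49\right) \left(- \frac{1}{10}\right) - 26 = \frac{49}{10} - 26 = - \frac{211}{10} \approx -21.1$)
$-3 + 105 J = -3 + 105 \left(- \frac{211}{10}\right) = -3 - \frac{4431}{2} = - \frac{4437}{2}$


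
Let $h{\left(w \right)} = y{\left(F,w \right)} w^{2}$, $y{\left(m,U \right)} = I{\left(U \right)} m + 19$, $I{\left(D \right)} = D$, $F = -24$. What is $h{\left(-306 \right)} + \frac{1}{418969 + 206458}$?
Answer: $\frac{431195559177637}{625427} \approx 6.8944 \cdot 10^{8}$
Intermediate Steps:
$y{\left(m,U \right)} = 19 + U m$ ($y{\left(m,U \right)} = U m + 19 = 19 + U m$)
$h{\left(w \right)} = w^{2} \left(19 - 24 w\right)$ ($h{\left(w \right)} = \left(19 + w \left(-24\right)\right) w^{2} = \left(19 - 24 w\right) w^{2} = w^{2} \left(19 - 24 w\right)$)
$h{\left(-306 \right)} + \frac{1}{418969 + 206458} = \left(-306\right)^{2} \left(19 - -7344\right) + \frac{1}{418969 + 206458} = 93636 \left(19 + 7344\right) + \frac{1}{625427} = 93636 \cdot 7363 + \frac{1}{625427} = 689441868 + \frac{1}{625427} = \frac{431195559177637}{625427}$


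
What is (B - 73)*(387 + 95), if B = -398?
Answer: -227022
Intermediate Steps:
(B - 73)*(387 + 95) = (-398 - 73)*(387 + 95) = -471*482 = -227022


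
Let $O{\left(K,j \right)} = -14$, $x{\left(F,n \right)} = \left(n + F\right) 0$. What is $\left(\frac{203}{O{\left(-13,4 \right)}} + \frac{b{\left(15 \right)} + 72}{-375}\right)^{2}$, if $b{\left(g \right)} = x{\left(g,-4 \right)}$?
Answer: $\frac{13490929}{62500} \approx 215.85$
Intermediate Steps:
$x{\left(F,n \right)} = 0$ ($x{\left(F,n \right)} = \left(F + n\right) 0 = 0$)
$b{\left(g \right)} = 0$
$\left(\frac{203}{O{\left(-13,4 \right)}} + \frac{b{\left(15 \right)} + 72}{-375}\right)^{2} = \left(\frac{203}{-14} + \frac{0 + 72}{-375}\right)^{2} = \left(203 \left(- \frac{1}{14}\right) + 72 \left(- \frac{1}{375}\right)\right)^{2} = \left(- \frac{29}{2} - \frac{24}{125}\right)^{2} = \left(- \frac{3673}{250}\right)^{2} = \frac{13490929}{62500}$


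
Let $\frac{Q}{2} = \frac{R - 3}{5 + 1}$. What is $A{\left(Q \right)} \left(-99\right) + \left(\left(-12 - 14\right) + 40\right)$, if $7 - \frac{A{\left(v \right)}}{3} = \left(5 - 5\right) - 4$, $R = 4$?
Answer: $-3253$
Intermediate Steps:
$Q = \frac{1}{3}$ ($Q = 2 \frac{4 - 3}{5 + 1} = 2 \cdot 1 \cdot \frac{1}{6} = 2 \cdot \frac{1}{6} = \frac{1}{3} \approx 0.33333$)
$A{\left(v \right)} = 33$ ($A{\left(v \right)} = 21 - 3 \left(\left(5 - 5\right) - 4\right) = 21 - 3 \left(0 - 4\right) = 21 - -12 = 21 + 12 = 33$)
$A{\left(Q \right)} \left(-99\right) + \left(\left(-12 - 14\right) + 40\right) = 33 \left(-99\right) + \left(\left(-12 - 14\right) + 40\right) = -3267 + \left(-26 + 40\right) = -3267 + 14 = -3253$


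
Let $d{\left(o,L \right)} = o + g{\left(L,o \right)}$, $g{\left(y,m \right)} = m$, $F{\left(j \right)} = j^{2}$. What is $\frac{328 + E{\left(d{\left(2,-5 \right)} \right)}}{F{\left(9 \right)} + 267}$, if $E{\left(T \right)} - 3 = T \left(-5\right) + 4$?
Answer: $\frac{105}{116} \approx 0.90517$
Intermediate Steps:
$d{\left(o,L \right)} = 2 o$ ($d{\left(o,L \right)} = o + o = 2 o$)
$E{\left(T \right)} = 7 - 5 T$ ($E{\left(T \right)} = 3 + \left(T \left(-5\right) + 4\right) = 3 - \left(-4 + 5 T\right) = 7 - 5 T$)
$\frac{328 + E{\left(d{\left(2,-5 \right)} \right)}}{F{\left(9 \right)} + 267} = \frac{328 + \left(7 - 5 \cdot 2 \cdot 2\right)}{9^{2} + 267} = \frac{328 + \left(7 - 20\right)}{81 + 267} = \frac{328 + \left(7 - 20\right)}{348} = \left(328 - 13\right) \frac{1}{348} = 315 \cdot \frac{1}{348} = \frac{105}{116}$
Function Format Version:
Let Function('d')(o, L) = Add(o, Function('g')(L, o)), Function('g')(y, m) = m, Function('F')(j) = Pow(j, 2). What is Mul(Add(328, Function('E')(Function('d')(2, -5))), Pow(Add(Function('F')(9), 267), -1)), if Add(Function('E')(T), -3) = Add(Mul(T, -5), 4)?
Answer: Rational(105, 116) ≈ 0.90517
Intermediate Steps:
Function('d')(o, L) = Mul(2, o) (Function('d')(o, L) = Add(o, o) = Mul(2, o))
Function('E')(T) = Add(7, Mul(-5, T)) (Function('E')(T) = Add(3, Add(Mul(T, -5), 4)) = Add(3, Add(Mul(-5, T), 4)) = Add(3, Add(4, Mul(-5, T))) = Add(7, Mul(-5, T)))
Mul(Add(328, Function('E')(Function('d')(2, -5))), Pow(Add(Function('F')(9), 267), -1)) = Mul(Add(328, Add(7, Mul(-5, Mul(2, 2)))), Pow(Add(Pow(9, 2), 267), -1)) = Mul(Add(328, Add(7, Mul(-5, 4))), Pow(Add(81, 267), -1)) = Mul(Add(328, Add(7, -20)), Pow(348, -1)) = Mul(Add(328, -13), Rational(1, 348)) = Mul(315, Rational(1, 348)) = Rational(105, 116)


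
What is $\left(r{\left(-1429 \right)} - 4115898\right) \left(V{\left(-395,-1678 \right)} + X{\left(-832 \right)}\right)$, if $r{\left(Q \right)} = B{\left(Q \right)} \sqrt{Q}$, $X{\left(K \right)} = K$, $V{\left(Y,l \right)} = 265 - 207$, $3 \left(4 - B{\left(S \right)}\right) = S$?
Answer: $3185705052 - 371778 i \sqrt{1429} \approx 3.1857 \cdot 10^{9} - 1.4054 \cdot 10^{7} i$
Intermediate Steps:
$B{\left(S \right)} = 4 - \frac{S}{3}$
$V{\left(Y,l \right)} = 58$ ($V{\left(Y,l \right)} = 265 - 207 = 58$)
$r{\left(Q \right)} = \sqrt{Q} \left(4 - \frac{Q}{3}\right)$ ($r{\left(Q \right)} = \left(4 - \frac{Q}{3}\right) \sqrt{Q} = \sqrt{Q} \left(4 - \frac{Q}{3}\right)$)
$\left(r{\left(-1429 \right)} - 4115898\right) \left(V{\left(-395,-1678 \right)} + X{\left(-832 \right)}\right) = \left(\frac{\sqrt{-1429} \left(12 - -1429\right)}{3} - 4115898\right) \left(58 - 832\right) = \left(\frac{i \sqrt{1429} \left(12 + 1429\right)}{3} - 4115898\right) \left(-774\right) = \left(\frac{1}{3} i \sqrt{1429} \cdot 1441 - 4115898\right) \left(-774\right) = \left(\frac{1441 i \sqrt{1429}}{3} - 4115898\right) \left(-774\right) = \left(-4115898 + \frac{1441 i \sqrt{1429}}{3}\right) \left(-774\right) = 3185705052 - 371778 i \sqrt{1429}$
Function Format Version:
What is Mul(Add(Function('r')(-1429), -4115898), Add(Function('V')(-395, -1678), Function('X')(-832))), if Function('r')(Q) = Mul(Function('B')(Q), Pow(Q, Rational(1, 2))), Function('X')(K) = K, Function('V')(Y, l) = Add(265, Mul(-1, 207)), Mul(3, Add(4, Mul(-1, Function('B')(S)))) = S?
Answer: Add(3185705052, Mul(-371778, I, Pow(1429, Rational(1, 2)))) ≈ Add(3.1857e+9, Mul(-1.4054e+7, I))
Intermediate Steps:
Function('B')(S) = Add(4, Mul(Rational(-1, 3), S))
Function('V')(Y, l) = 58 (Function('V')(Y, l) = Add(265, -207) = 58)
Function('r')(Q) = Mul(Pow(Q, Rational(1, 2)), Add(4, Mul(Rational(-1, 3), Q))) (Function('r')(Q) = Mul(Add(4, Mul(Rational(-1, 3), Q)), Pow(Q, Rational(1, 2))) = Mul(Pow(Q, Rational(1, 2)), Add(4, Mul(Rational(-1, 3), Q))))
Mul(Add(Function('r')(-1429), -4115898), Add(Function('V')(-395, -1678), Function('X')(-832))) = Mul(Add(Mul(Rational(1, 3), Pow(-1429, Rational(1, 2)), Add(12, Mul(-1, -1429))), -4115898), Add(58, -832)) = Mul(Add(Mul(Rational(1, 3), Mul(I, Pow(1429, Rational(1, 2))), Add(12, 1429)), -4115898), -774) = Mul(Add(Mul(Rational(1, 3), Mul(I, Pow(1429, Rational(1, 2))), 1441), -4115898), -774) = Mul(Add(Mul(Rational(1441, 3), I, Pow(1429, Rational(1, 2))), -4115898), -774) = Mul(Add(-4115898, Mul(Rational(1441, 3), I, Pow(1429, Rational(1, 2)))), -774) = Add(3185705052, Mul(-371778, I, Pow(1429, Rational(1, 2))))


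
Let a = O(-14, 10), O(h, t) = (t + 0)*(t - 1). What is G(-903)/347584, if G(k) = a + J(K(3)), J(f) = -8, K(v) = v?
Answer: 41/173792 ≈ 0.00023591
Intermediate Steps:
O(h, t) = t*(-1 + t)
a = 90 (a = 10*(-1 + 10) = 10*9 = 90)
G(k) = 82 (G(k) = 90 - 8 = 82)
G(-903)/347584 = 82/347584 = 82*(1/347584) = 41/173792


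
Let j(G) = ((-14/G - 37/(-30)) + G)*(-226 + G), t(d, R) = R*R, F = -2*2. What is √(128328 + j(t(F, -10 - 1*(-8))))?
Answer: 2*√799645/5 ≈ 357.69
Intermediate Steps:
F = -4
t(d, R) = R²
j(G) = (-226 + G)*(37/30 + G - 14/G) (j(G) = ((-14/G - 37*(-1/30)) + G)*(-226 + G) = ((-14/G + 37/30) + G)*(-226 + G) = ((37/30 - 14/G) + G)*(-226 + G) = (37/30 + G - 14/G)*(-226 + G) = (-226 + G)*(37/30 + G - 14/G))
√(128328 + j(t(F, -10 - 1*(-8)))) = √(128328 + (-4391/15 + ((-10 - 1*(-8))²)² + 3164/((-10 - 1*(-8))²) - 6743*(-10 - 1*(-8))²/30)) = √(128328 + (-4391/15 + ((-10 + 8)²)² + 3164/((-10 + 8)²) - 6743*(-10 + 8)²/30)) = √(128328 + (-4391/15 + ((-2)²)² + 3164/((-2)²) - 6743/30*(-2)²)) = √(128328 + (-4391/15 + 4² + 3164/4 - 6743/30*4)) = √(128328 + (-4391/15 + 16 + 3164*(¼) - 13486/15)) = √(128328 + (-4391/15 + 16 + 791 - 13486/15)) = √(128328 - 1924/5) = √(639716/5) = 2*√799645/5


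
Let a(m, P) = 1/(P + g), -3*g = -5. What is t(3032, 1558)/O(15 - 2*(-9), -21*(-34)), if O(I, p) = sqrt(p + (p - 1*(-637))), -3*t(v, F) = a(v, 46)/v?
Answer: -sqrt(2065)/895334440 ≈ -5.0755e-8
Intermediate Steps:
g = 5/3 (g = -1/3*(-5) = 5/3 ≈ 1.6667)
a(m, P) = 1/(5/3 + P) (a(m, P) = 1/(P + 5/3) = 1/(5/3 + P))
t(v, F) = -1/(143*v) (t(v, F) = -3/(5 + 3*46)/(3*v) = -3/(5 + 138)/(3*v) = -3/143/(3*v) = -3*(1/143)/(3*v) = -1/(143*v))
O(I, p) = sqrt(637 + 2*p) (O(I, p) = sqrt(p + (p + 637)) = sqrt(p + (637 + p)) = sqrt(637 + 2*p))
t(3032, 1558)/O(15 - 2*(-9), -21*(-34)) = (-1/143/3032)/(sqrt(637 + 2*(-21*(-34)))) = (-1/143*1/3032)/(sqrt(637 + 2*714)) = -1/(433576*sqrt(637 + 1428)) = -sqrt(2065)/2065/433576 = -sqrt(2065)/895334440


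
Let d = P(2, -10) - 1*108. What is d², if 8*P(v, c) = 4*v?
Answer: 11449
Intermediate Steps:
P(v, c) = v/2 (P(v, c) = (4*v)/8 = v/2)
d = -107 (d = (½)*2 - 1*108 = 1 - 108 = -107)
d² = (-107)² = 11449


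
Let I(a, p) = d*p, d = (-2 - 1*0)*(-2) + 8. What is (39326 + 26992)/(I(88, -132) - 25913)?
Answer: -66318/27497 ≈ -2.4118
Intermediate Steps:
d = 12 (d = (-2 + 0)*(-2) + 8 = -2*(-2) + 8 = 4 + 8 = 12)
I(a, p) = 12*p
(39326 + 26992)/(I(88, -132) - 25913) = (39326 + 26992)/(12*(-132) - 25913) = 66318/(-1584 - 25913) = 66318/(-27497) = 66318*(-1/27497) = -66318/27497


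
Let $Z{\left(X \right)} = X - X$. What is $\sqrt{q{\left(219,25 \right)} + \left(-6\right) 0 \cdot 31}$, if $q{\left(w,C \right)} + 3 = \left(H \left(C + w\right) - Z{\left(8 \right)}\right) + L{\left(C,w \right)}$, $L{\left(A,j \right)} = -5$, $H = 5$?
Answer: $2 \sqrt{303} \approx 34.814$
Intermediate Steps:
$Z{\left(X \right)} = 0$
$q{\left(w,C \right)} = -8 + 5 C + 5 w$ ($q{\left(w,C \right)} = -3 + \left(\left(5 \left(C + w\right) - 0\right) - 5\right) = -3 - \left(5 - 5 C - 5 w\right) = -3 + \left(-5 + 5 C + 5 w\right) = -8 + 5 C + 5 w$)
$\sqrt{q{\left(219,25 \right)} + \left(-6\right) 0 \cdot 31} = \sqrt{\left(-8 + 5 \cdot 25 + 5 \cdot 219\right) + \left(-6\right) 0 \cdot 31} = \sqrt{\left(-8 + 125 + 1095\right) + 0 \cdot 31} = \sqrt{1212 + 0} = \sqrt{1212} = 2 \sqrt{303}$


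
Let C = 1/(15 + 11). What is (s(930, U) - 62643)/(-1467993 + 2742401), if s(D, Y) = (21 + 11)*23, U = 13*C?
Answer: -61907/1274408 ≈ -0.048577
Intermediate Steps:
C = 1/26 ≈ 0.038462
U = 1/2 (U = 13*(1/26) = 1/2 ≈ 0.50000)
s(D, Y) = 736 (s(D, Y) = 32*23 = 736)
(s(930, U) - 62643)/(-1467993 + 2742401) = (736 - 62643)/(-1467993 + 2742401) = -61907/1274408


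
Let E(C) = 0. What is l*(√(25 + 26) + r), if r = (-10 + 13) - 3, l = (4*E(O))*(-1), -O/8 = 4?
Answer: 0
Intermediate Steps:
O = -32 (O = -8*4 = -32)
l = 0 (l = (4*0)*(-1) = 0*(-1) = 0)
r = 0 (r = 3 - 3 = 0)
l*(√(25 + 26) + r) = 0*(√(25 + 26) + 0) = 0*(√51 + 0) = 0*√51 = 0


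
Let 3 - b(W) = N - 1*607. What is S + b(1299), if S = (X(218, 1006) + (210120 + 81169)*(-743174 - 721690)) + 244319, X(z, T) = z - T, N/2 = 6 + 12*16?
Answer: -426698525951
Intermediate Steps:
N = 396 (N = 2*(6 + 12*16) = 2*(6 + 192) = 2*198 = 396)
b(W) = 214 (b(W) = 3 - (396 - 1*607) = 3 - (396 - 607) = 3 - 1*(-211) = 3 + 211 = 214)
S = -426698526165 (S = ((218 - 1*1006) + (210120 + 81169)*(-743174 - 721690)) + 244319 = ((218 - 1006) + 291289*(-1464864)) + 244319 = (-788 - 426698769696) + 244319 = -426698770484 + 244319 = -426698526165)
S + b(1299) = -426698526165 + 214 = -426698525951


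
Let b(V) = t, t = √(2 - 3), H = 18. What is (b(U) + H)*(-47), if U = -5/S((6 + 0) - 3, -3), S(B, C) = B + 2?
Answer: -846 - 47*I ≈ -846.0 - 47.0*I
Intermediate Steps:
S(B, C) = 2 + B
U = -1 (U = -5/(2 + ((6 + 0) - 3)) = -5/(2 + (6 - 3)) = -5/(2 + 3) = -5/5 = -5*⅕ = -1)
t = I (t = √(-1) = I ≈ 1.0*I)
b(V) = I
(b(U) + H)*(-47) = (I + 18)*(-47) = (18 + I)*(-47) = -846 - 47*I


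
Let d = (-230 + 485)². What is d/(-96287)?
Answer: -65025/96287 ≈ -0.67532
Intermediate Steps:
d = 65025 (d = 255² = 65025)
d/(-96287) = 65025/(-96287) = 65025*(-1/96287) = -65025/96287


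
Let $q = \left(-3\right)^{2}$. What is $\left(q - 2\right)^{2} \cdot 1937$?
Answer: $94913$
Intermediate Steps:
$q = 9$
$\left(q - 2\right)^{2} \cdot 1937 = \left(9 - 2\right)^{2} \cdot 1937 = 7^{2} \cdot 1937 = 49 \cdot 1937 = 94913$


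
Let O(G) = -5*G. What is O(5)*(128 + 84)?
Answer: -5300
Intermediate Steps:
O(5)*(128 + 84) = (-5*5)*(128 + 84) = -25*212 = -5300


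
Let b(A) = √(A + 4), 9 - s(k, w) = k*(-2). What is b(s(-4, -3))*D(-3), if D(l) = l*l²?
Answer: -27*√5 ≈ -60.374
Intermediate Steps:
s(k, w) = 9 + 2*k (s(k, w) = 9 - k*(-2) = 9 - (-2)*k = 9 + 2*k)
D(l) = l³
b(A) = √(4 + A)
b(s(-4, -3))*D(-3) = √(4 + (9 + 2*(-4)))*(-3)³ = √(4 + (9 - 8))*(-27) = √(4 + 1)*(-27) = √5*(-27) = -27*√5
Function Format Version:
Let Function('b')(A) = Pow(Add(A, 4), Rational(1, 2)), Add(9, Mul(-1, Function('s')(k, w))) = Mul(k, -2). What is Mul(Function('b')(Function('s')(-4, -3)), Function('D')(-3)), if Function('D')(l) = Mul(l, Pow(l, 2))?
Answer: Mul(-27, Pow(5, Rational(1, 2))) ≈ -60.374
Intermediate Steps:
Function('s')(k, w) = Add(9, Mul(2, k)) (Function('s')(k, w) = Add(9, Mul(-1, Mul(k, -2))) = Add(9, Mul(-1, Mul(-2, k))) = Add(9, Mul(2, k)))
Function('D')(l) = Pow(l, 3)
Function('b')(A) = Pow(Add(4, A), Rational(1, 2))
Mul(Function('b')(Function('s')(-4, -3)), Function('D')(-3)) = Mul(Pow(Add(4, Add(9, Mul(2, -4))), Rational(1, 2)), Pow(-3, 3)) = Mul(Pow(Add(4, Add(9, -8)), Rational(1, 2)), -27) = Mul(Pow(Add(4, 1), Rational(1, 2)), -27) = Mul(Pow(5, Rational(1, 2)), -27) = Mul(-27, Pow(5, Rational(1, 2)))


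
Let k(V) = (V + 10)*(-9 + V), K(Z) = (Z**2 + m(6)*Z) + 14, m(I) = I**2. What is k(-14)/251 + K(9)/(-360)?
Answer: -72049/90360 ≈ -0.79735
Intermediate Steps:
K(Z) = 14 + Z**2 + 36*Z (K(Z) = (Z**2 + 6**2*Z) + 14 = (Z**2 + 36*Z) + 14 = 14 + Z**2 + 36*Z)
k(V) = (-9 + V)*(10 + V) (k(V) = (10 + V)*(-9 + V) = (-9 + V)*(10 + V))
k(-14)/251 + K(9)/(-360) = (-90 - 14 + (-14)**2)/251 + (14 + 9**2 + 36*9)/(-360) = (-90 - 14 + 196)*(1/251) + (14 + 81 + 324)*(-1/360) = 92*(1/251) + 419*(-1/360) = 92/251 - 419/360 = -72049/90360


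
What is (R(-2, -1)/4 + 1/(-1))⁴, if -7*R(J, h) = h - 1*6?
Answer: 81/256 ≈ 0.31641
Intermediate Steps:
R(J, h) = 6/7 - h/7 (R(J, h) = -(h - 1*6)/7 = -(h - 6)/7 = -(-6 + h)/7 = 6/7 - h/7)
(R(-2, -1)/4 + 1/(-1))⁴ = ((6/7 - ⅐*(-1))/4 + 1/(-1))⁴ = ((6/7 + ⅐)*(¼) + 1*(-1))⁴ = (1*(¼) - 1)⁴ = (¼ - 1)⁴ = (-¾)⁴ = 81/256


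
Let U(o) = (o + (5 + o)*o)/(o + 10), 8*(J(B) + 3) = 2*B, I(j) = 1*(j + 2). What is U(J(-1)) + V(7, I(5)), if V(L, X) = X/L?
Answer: -35/108 ≈ -0.32407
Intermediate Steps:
I(j) = 2 + j (I(j) = 1*(2 + j) = 2 + j)
J(B) = -3 + B/4 (J(B) = -3 + (2*B)/8 = -3 + B/4)
U(o) = (o + o*(5 + o))/(10 + o)
U(J(-1)) + V(7, I(5)) = (-3 + (¼)*(-1))*(6 + (-3 + (¼)*(-1)))/(10 + (-3 + (¼)*(-1))) + (2 + 5)/7 = (-3 - ¼)*(6 + (-3 - ¼))/(10 + (-3 - ¼)) + 7*(⅐) = -13*(6 - 13/4)/(4*(10 - 13/4)) + 1 = -13/4*11/4/27/4 + 1 = -13/4*4/27*11/4 + 1 = -143/108 + 1 = -35/108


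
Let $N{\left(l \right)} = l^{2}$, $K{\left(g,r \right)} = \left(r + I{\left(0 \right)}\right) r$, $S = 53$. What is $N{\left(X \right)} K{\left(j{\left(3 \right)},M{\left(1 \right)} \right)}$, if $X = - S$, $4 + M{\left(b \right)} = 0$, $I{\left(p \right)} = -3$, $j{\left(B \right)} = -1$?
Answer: $78652$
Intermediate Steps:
$M{\left(b \right)} = -4$ ($M{\left(b \right)} = -4 + 0 = -4$)
$K{\left(g,r \right)} = r \left(-3 + r\right)$ ($K{\left(g,r \right)} = \left(r - 3\right) r = \left(-3 + r\right) r = r \left(-3 + r\right)$)
$X = -53$ ($X = \left(-1\right) 53 = -53$)
$N{\left(X \right)} K{\left(j{\left(3 \right)},M{\left(1 \right)} \right)} = \left(-53\right)^{2} \left(- 4 \left(-3 - 4\right)\right) = 2809 \left(\left(-4\right) \left(-7\right)\right) = 2809 \cdot 28 = 78652$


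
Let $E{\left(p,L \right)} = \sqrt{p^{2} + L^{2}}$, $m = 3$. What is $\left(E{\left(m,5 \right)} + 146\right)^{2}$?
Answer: $\left(146 + \sqrt{34}\right)^{2} \approx 23053.0$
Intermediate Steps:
$E{\left(p,L \right)} = \sqrt{L^{2} + p^{2}}$
$\left(E{\left(m,5 \right)} + 146\right)^{2} = \left(\sqrt{5^{2} + 3^{2}} + 146\right)^{2} = \left(\sqrt{25 + 9} + 146\right)^{2} = \left(\sqrt{34} + 146\right)^{2} = \left(146 + \sqrt{34}\right)^{2}$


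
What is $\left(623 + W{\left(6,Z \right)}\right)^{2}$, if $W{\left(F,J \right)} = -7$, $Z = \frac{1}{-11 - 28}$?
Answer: $379456$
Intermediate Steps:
$Z = - \frac{1}{39}$ ($Z = \frac{1}{-39} = - \frac{1}{39} \approx -0.025641$)
$\left(623 + W{\left(6,Z \right)}\right)^{2} = \left(623 - 7\right)^{2} = 616^{2} = 379456$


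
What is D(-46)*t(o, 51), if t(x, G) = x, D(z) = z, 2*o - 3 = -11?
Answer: 184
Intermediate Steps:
o = -4 (o = 3/2 + (1/2)*(-11) = 3/2 - 11/2 = -4)
D(-46)*t(o, 51) = -46*(-4) = 184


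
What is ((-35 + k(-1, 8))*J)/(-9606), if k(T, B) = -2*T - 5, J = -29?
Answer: -551/4803 ≈ -0.11472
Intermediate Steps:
k(T, B) = -5 - 2*T
((-35 + k(-1, 8))*J)/(-9606) = ((-35 + (-5 - 2*(-1)))*(-29))/(-9606) = ((-35 + (-5 + 2))*(-29))*(-1/9606) = ((-35 - 3)*(-29))*(-1/9606) = -38*(-29)*(-1/9606) = 1102*(-1/9606) = -551/4803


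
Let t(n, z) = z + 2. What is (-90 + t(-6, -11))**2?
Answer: 9801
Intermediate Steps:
t(n, z) = 2 + z
(-90 + t(-6, -11))**2 = (-90 + (2 - 11))**2 = (-90 - 9)**2 = (-99)**2 = 9801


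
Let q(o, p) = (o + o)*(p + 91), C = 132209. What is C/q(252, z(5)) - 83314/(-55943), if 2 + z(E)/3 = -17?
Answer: 74149889/8055792 ≈ 9.2045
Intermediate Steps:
z(E) = -57 (z(E) = -6 + 3*(-17) = -6 - 51 = -57)
q(o, p) = 2*o*(91 + p) (q(o, p) = (2*o)*(91 + p) = 2*o*(91 + p))
C/q(252, z(5)) - 83314/(-55943) = 132209/((2*252*(91 - 57))) - 83314/(-55943) = 132209/((2*252*34)) - 83314*(-1/55943) = 132209/17136 + 83314/55943 = 132209*(1/17136) + 83314/55943 = 1111/144 + 83314/55943 = 74149889/8055792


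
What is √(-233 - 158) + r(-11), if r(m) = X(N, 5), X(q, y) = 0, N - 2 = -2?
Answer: I*√391 ≈ 19.774*I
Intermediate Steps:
N = 0 (N = 2 - 2 = 0)
r(m) = 0
√(-233 - 158) + r(-11) = √(-233 - 158) + 0 = √(-391) + 0 = I*√391 + 0 = I*√391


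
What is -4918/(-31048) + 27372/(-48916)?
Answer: -76159621/189842996 ≈ -0.40117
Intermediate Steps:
-4918/(-31048) + 27372/(-48916) = -4918*(-1/31048) + 27372*(-1/48916) = 2459/15524 - 6843/12229 = -76159621/189842996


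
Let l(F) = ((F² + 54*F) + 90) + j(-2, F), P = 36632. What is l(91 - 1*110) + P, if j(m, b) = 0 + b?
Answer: 36038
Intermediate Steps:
j(m, b) = b
l(F) = 90 + F² + 55*F (l(F) = ((F² + 54*F) + 90) + F = (90 + F² + 54*F) + F = 90 + F² + 55*F)
l(91 - 1*110) + P = (90 + (91 - 1*110)² + 55*(91 - 1*110)) + 36632 = (90 + (91 - 110)² + 55*(91 - 110)) + 36632 = (90 + (-19)² + 55*(-19)) + 36632 = (90 + 361 - 1045) + 36632 = -594 + 36632 = 36038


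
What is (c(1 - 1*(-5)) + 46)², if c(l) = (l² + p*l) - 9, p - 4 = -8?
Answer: 2401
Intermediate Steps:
p = -4 (p = 4 - 8 = -4)
c(l) = -9 + l² - 4*l (c(l) = (l² - 4*l) - 9 = -9 + l² - 4*l)
(c(1 - 1*(-5)) + 46)² = ((-9 + (1 - 1*(-5))² - 4*(1 - 1*(-5))) + 46)² = ((-9 + (1 + 5)² - 4*(1 + 5)) + 46)² = ((-9 + 6² - 4*6) + 46)² = ((-9 + 36 - 24) + 46)² = (3 + 46)² = 49² = 2401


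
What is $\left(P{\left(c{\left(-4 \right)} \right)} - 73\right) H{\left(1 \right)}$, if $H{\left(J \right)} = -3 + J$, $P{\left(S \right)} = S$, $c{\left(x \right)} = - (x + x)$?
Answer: $130$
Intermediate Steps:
$c{\left(x \right)} = - 2 x$
$\left(P{\left(c{\left(-4 \right)} \right)} - 73\right) H{\left(1 \right)} = \left(\left(-2\right) \left(-4\right) - 73\right) \left(-3 + 1\right) = \left(8 - 73\right) \left(-2\right) = \left(-65\right) \left(-2\right) = 130$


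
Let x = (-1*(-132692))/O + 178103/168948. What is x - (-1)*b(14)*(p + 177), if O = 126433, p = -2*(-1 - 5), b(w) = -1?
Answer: -3992217724861/21360602484 ≈ -186.90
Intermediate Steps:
p = 12 (p = -2*(-6) = 12)
x = 44936144615/21360602484 (x = -1*(-132692)/126433 + 178103/168948 = 132692*(1/126433) + 178103*(1/168948) = 132692/126433 + 178103/168948 = 44936144615/21360602484 ≈ 2.1037)
x - (-1)*b(14)*(p + 177) = 44936144615/21360602484 - (-1)*(-(12 + 177)) = 44936144615/21360602484 - (-1)*(-1*189) = 44936144615/21360602484 - (-1)*(-189) = 44936144615/21360602484 - 1*189 = 44936144615/21360602484 - 189 = -3992217724861/21360602484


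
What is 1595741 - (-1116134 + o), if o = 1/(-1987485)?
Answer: 5389810884376/1987485 ≈ 2.7119e+6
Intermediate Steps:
o = -1/1987485 ≈ -5.0315e-7
1595741 - (-1116134 + o) = 1595741 - (-1116134 - 1/1987485) = 1595741 - 1*(-2218299582991/1987485) = 1595741 + 2218299582991/1987485 = 5389810884376/1987485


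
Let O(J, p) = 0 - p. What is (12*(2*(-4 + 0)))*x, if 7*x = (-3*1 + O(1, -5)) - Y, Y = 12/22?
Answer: -1536/77 ≈ -19.948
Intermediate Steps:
Y = 6/11 (Y = 12*(1/22) = 6/11 ≈ 0.54545)
O(J, p) = -p
x = 16/77 (x = ((-3*1 - 1*(-5)) - 1*6/11)/7 = ((-3 + 5) - 6/11)/7 = (2 - 6/11)/7 = (⅐)*(16/11) = 16/77 ≈ 0.20779)
(12*(2*(-4 + 0)))*x = (12*(2*(-4 + 0)))*(16/77) = (12*(2*(-4)))*(16/77) = (12*(-8))*(16/77) = -96*16/77 = -1536/77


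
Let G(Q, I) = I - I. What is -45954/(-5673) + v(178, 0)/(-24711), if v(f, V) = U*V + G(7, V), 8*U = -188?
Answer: 15318/1891 ≈ 8.1005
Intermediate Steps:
U = -47/2 (U = (⅛)*(-188) = -47/2 ≈ -23.500)
G(Q, I) = 0
v(f, V) = -47*V/2 (v(f, V) = -47*V/2 + 0 = -47*V/2)
-45954/(-5673) + v(178, 0)/(-24711) = -45954/(-5673) - 47/2*0/(-24711) = -45954*(-1/5673) + 0*(-1/24711) = 15318/1891 + 0 = 15318/1891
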